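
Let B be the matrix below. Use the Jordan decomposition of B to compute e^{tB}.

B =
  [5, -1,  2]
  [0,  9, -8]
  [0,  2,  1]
e^{tB} =
  [exp(5*t), -t*exp(5*t), 2*t*exp(5*t)]
  [0, 4*t*exp(5*t) + exp(5*t), -8*t*exp(5*t)]
  [0, 2*t*exp(5*t), -4*t*exp(5*t) + exp(5*t)]

Strategy: write B = P · J · P⁻¹ where J is a Jordan canonical form, so e^{tB} = P · e^{tJ} · P⁻¹, and e^{tJ} can be computed block-by-block.

B has Jordan form
J =
  [5, 1, 0]
  [0, 5, 0]
  [0, 0, 5]
(up to reordering of blocks).

Per-block formulas:
  For a 2×2 Jordan block J_2(5): exp(t · J_2(5)) = e^(5t)·(I + t·N), where N is the 2×2 nilpotent shift.
  For a 1×1 block at λ = 5: exp(t · [5]) = [e^(5t)].

After assembling e^{tJ} and conjugating by P, we get:

e^{tB} =
  [exp(5*t), -t*exp(5*t), 2*t*exp(5*t)]
  [0, 4*t*exp(5*t) + exp(5*t), -8*t*exp(5*t)]
  [0, 2*t*exp(5*t), -4*t*exp(5*t) + exp(5*t)]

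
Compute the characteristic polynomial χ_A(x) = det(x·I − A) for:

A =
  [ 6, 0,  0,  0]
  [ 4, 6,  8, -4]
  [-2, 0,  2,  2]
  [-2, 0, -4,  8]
x^4 - 22*x^3 + 180*x^2 - 648*x + 864

Expanding det(x·I − A) (e.g. by cofactor expansion or by noting that A is similar to its Jordan form J, which has the same characteristic polynomial as A) gives
  χ_A(x) = x^4 - 22*x^3 + 180*x^2 - 648*x + 864
which factors as (x - 6)^3*(x - 4). The eigenvalues (with algebraic multiplicities) are λ = 4 with multiplicity 1, λ = 6 with multiplicity 3.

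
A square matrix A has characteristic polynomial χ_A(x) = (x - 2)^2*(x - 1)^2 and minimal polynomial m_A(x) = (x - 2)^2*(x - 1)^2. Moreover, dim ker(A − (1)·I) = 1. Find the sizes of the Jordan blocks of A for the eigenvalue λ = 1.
Block sizes for λ = 1: [2]

Step 1 — from the characteristic polynomial, algebraic multiplicity of λ = 1 is 2. From dim ker(A − (1)·I) = 1, there are exactly 1 Jordan blocks for λ = 1.
Step 2 — from the minimal polynomial, the factor (x − 1)^2 tells us the largest block for λ = 1 has size 2.
Step 3 — with total size 2, 1 blocks, and largest block 2, the block sizes (in nonincreasing order) are [2].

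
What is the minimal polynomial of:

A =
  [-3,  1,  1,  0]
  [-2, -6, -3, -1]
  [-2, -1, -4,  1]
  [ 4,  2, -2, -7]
x^2 + 10*x + 25

The characteristic polynomial is χ_A(x) = (x + 5)^4, so the eigenvalues are known. The minimal polynomial is
  m_A(x) = Π_λ (x − λ)^{k_λ}
where k_λ is the size of the *largest* Jordan block for λ (equivalently, the smallest k with (A − λI)^k v = 0 for every generalised eigenvector v of λ).

  λ = -5: largest Jordan block has size 2, contributing (x + 5)^2

So m_A(x) = (x + 5)^2 = x^2 + 10*x + 25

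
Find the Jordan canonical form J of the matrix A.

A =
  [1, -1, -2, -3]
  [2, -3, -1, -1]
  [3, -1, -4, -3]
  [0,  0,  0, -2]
J_3(-2) ⊕ J_1(-2)

The characteristic polynomial is
  det(x·I − A) = x^4 + 8*x^3 + 24*x^2 + 32*x + 16 = (x + 2)^4

Eigenvalues and multiplicities (the geometric multiplicity of λ is n − rank(A − λI), which equals the number of Jordan blocks for λ):
  λ = -2: algebraic multiplicity = 4, geometric multiplicity = 2

Determining the block sizes for each eigenvalue:
  λ = -2: with am = 4 and gm = 2, the partition is not yet determined (e.g. several partitions of 4 into 2 parts exist). Let N = A − (-2)·I. Computing rank(N^1) = 2, rank(N^2) = 1, rank(N^3) = 0; the number of blocks of size ≥ j is rank(N^{j−1}) − rank(N^j), giving [2, 1, 1]. So we have 1 block(s) of size 3, 1 block(s) of size 1 → block sizes [3, 1]

Assembling the blocks gives a Jordan form
J =
  [-2,  1,  0,  0]
  [ 0, -2,  1,  0]
  [ 0,  0, -2,  0]
  [ 0,  0,  0, -2]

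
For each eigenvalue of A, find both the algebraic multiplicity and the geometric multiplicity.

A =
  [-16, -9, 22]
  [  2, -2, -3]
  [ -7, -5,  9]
λ = -3: alg = 3, geom = 1

Step 1 — factor the characteristic polynomial to read off the algebraic multiplicities:
  χ_A(x) = (x + 3)^3

Step 2 — compute geometric multiplicities via the rank-nullity identity g(λ) = n − rank(A − λI):
  rank(A − (-3)·I) = 2, so dim ker(A − (-3)·I) = n − 2 = 1

Summary:
  λ = -3: algebraic multiplicity = 3, geometric multiplicity = 1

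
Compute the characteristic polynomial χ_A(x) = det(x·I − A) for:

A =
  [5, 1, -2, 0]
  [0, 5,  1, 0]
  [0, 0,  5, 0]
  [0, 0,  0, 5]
x^4 - 20*x^3 + 150*x^2 - 500*x + 625

Expanding det(x·I − A) (e.g. by cofactor expansion or by noting that A is similar to its Jordan form J, which has the same characteristic polynomial as A) gives
  χ_A(x) = x^4 - 20*x^3 + 150*x^2 - 500*x + 625
which factors as (x - 5)^4. The eigenvalues (with algebraic multiplicities) are λ = 5 with multiplicity 4.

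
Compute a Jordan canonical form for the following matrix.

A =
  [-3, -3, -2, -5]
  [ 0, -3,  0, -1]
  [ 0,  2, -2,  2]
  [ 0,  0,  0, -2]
J_2(-3) ⊕ J_1(-2) ⊕ J_1(-2)

The characteristic polynomial is
  det(x·I − A) = x^4 + 10*x^3 + 37*x^2 + 60*x + 36 = (x + 2)^2*(x + 3)^2

Eigenvalues and multiplicities (the geometric multiplicity of λ is n − rank(A − λI), which equals the number of Jordan blocks for λ):
  λ = -3: algebraic multiplicity = 2, geometric multiplicity = 1
  λ = -2: algebraic multiplicity = 2, geometric multiplicity = 2

Determining the block sizes for each eigenvalue:
  λ = -3: one block (gm = 1), so the single block has size am = 2 → block sizes [2]
  λ = -2: gm = am = 2, so every block has size 1 → block sizes [1, 1]

Assembling the blocks gives a Jordan form
J =
  [-3,  1,  0,  0]
  [ 0, -3,  0,  0]
  [ 0,  0, -2,  0]
  [ 0,  0,  0, -2]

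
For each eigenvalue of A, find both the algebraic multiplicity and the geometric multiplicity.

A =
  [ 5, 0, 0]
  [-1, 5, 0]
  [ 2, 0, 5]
λ = 5: alg = 3, geom = 2

Step 1 — factor the characteristic polynomial to read off the algebraic multiplicities:
  χ_A(x) = (x - 5)^3

Step 2 — compute geometric multiplicities via the rank-nullity identity g(λ) = n − rank(A − λI):
  rank(A − (5)·I) = 1, so dim ker(A − (5)·I) = n − 1 = 2

Summary:
  λ = 5: algebraic multiplicity = 3, geometric multiplicity = 2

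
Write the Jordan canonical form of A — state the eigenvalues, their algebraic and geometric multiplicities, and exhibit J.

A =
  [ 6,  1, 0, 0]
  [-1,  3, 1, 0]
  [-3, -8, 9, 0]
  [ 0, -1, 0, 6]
J_3(6) ⊕ J_1(6)

The characteristic polynomial is
  det(x·I − A) = x^4 - 24*x^3 + 216*x^2 - 864*x + 1296 = (x - 6)^4

Eigenvalues and multiplicities (the geometric multiplicity of λ is n − rank(A − λI), which equals the number of Jordan blocks for λ):
  λ = 6: algebraic multiplicity = 4, geometric multiplicity = 2

Determining the block sizes for each eigenvalue:
  λ = 6: with am = 4 and gm = 2, the partition is not yet determined (e.g. several partitions of 4 into 2 parts exist). Let N = A − (6)·I. Computing rank(N^1) = 2, rank(N^2) = 1, rank(N^3) = 0; the number of blocks of size ≥ j is rank(N^{j−1}) − rank(N^j), giving [2, 1, 1]. So we have 1 block(s) of size 3, 1 block(s) of size 1 → block sizes [3, 1]

Assembling the blocks gives a Jordan form
J =
  [6, 1, 0, 0]
  [0, 6, 1, 0]
  [0, 0, 6, 0]
  [0, 0, 0, 6]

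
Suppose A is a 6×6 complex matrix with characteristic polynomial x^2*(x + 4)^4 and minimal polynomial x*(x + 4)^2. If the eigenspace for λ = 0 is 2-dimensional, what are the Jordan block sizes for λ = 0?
Block sizes for λ = 0: [1, 1]

Step 1 — from the characteristic polynomial, algebraic multiplicity of λ = 0 is 2. From dim ker(A − (0)·I) = 2, there are exactly 2 Jordan blocks for λ = 0.
Step 2 — from the minimal polynomial, the factor (x − 0) tells us the largest block for λ = 0 has size 1.
Step 3 — with total size 2, 2 blocks, and largest block 1, the block sizes (in nonincreasing order) are [1, 1].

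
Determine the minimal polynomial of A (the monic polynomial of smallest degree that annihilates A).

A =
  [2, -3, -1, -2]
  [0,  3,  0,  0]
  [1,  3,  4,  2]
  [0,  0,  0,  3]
x^2 - 6*x + 9

The characteristic polynomial is χ_A(x) = (x - 3)^4, so the eigenvalues are known. The minimal polynomial is
  m_A(x) = Π_λ (x − λ)^{k_λ}
where k_λ is the size of the *largest* Jordan block for λ (equivalently, the smallest k with (A − λI)^k v = 0 for every generalised eigenvector v of λ).

  λ = 3: largest Jordan block has size 2, contributing (x − 3)^2

So m_A(x) = (x - 3)^2 = x^2 - 6*x + 9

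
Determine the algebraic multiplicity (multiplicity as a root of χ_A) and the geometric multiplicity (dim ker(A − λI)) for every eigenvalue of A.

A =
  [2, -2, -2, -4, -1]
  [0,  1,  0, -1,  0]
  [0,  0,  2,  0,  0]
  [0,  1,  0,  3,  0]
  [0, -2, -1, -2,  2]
λ = 2: alg = 5, geom = 2

Step 1 — factor the characteristic polynomial to read off the algebraic multiplicities:
  χ_A(x) = (x - 2)^5

Step 2 — compute geometric multiplicities via the rank-nullity identity g(λ) = n − rank(A − λI):
  rank(A − (2)·I) = 3, so dim ker(A − (2)·I) = n − 3 = 2

Summary:
  λ = 2: algebraic multiplicity = 5, geometric multiplicity = 2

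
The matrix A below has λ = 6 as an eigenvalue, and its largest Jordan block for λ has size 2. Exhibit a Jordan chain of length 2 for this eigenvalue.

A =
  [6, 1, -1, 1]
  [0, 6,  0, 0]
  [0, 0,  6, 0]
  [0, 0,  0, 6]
A Jordan chain for λ = 6 of length 2:
v_1 = (1, 0, 0, 0)ᵀ
v_2 = (0, 1, 0, 0)ᵀ

Let N = A − (6)·I. We want v_2 with N^2 v_2 = 0 but N^1 v_2 ≠ 0; then v_{j-1} := N · v_j for j = 2, …, 2.

Pick v_2 = (0, 1, 0, 0)ᵀ.
Then v_1 = N · v_2 = (1, 0, 0, 0)ᵀ.

Sanity check: (A − (6)·I) v_1 = (0, 0, 0, 0)ᵀ = 0. ✓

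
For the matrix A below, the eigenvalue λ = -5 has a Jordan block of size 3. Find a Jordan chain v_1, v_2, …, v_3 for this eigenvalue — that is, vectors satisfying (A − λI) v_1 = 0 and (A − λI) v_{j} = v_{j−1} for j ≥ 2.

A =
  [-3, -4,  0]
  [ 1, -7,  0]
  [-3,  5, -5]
A Jordan chain for λ = -5 of length 3:
v_1 = (0, 0, -1)ᵀ
v_2 = (2, 1, -3)ᵀ
v_3 = (1, 0, 0)ᵀ

Let N = A − (-5)·I. We want v_3 with N^3 v_3 = 0 but N^2 v_3 ≠ 0; then v_{j-1} := N · v_j for j = 3, …, 2.

Pick v_3 = (1, 0, 0)ᵀ.
Then v_2 = N · v_3 = (2, 1, -3)ᵀ.
Then v_1 = N · v_2 = (0, 0, -1)ᵀ.

Sanity check: (A − (-5)·I) v_1 = (0, 0, 0)ᵀ = 0. ✓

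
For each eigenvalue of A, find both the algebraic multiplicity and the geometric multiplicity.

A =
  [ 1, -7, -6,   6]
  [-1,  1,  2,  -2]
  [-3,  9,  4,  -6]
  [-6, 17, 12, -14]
λ = -2: alg = 4, geom = 2

Step 1 — factor the characteristic polynomial to read off the algebraic multiplicities:
  χ_A(x) = (x + 2)^4

Step 2 — compute geometric multiplicities via the rank-nullity identity g(λ) = n − rank(A − λI):
  rank(A − (-2)·I) = 2, so dim ker(A − (-2)·I) = n − 2 = 2

Summary:
  λ = -2: algebraic multiplicity = 4, geometric multiplicity = 2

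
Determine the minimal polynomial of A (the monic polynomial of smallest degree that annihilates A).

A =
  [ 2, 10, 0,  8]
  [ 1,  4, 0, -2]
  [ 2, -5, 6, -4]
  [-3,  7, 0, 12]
x^3 - 18*x^2 + 108*x - 216

The characteristic polynomial is χ_A(x) = (x - 6)^4, so the eigenvalues are known. The minimal polynomial is
  m_A(x) = Π_λ (x − λ)^{k_λ}
where k_λ is the size of the *largest* Jordan block for λ (equivalently, the smallest k with (A − λI)^k v = 0 for every generalised eigenvector v of λ).

  λ = 6: largest Jordan block has size 3, contributing (x − 6)^3

So m_A(x) = (x - 6)^3 = x^3 - 18*x^2 + 108*x - 216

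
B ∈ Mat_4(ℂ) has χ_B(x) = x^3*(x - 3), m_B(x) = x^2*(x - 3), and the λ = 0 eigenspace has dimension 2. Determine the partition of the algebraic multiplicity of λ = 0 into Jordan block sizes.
Block sizes for λ = 0: [2, 1]

Step 1 — from the characteristic polynomial, algebraic multiplicity of λ = 0 is 3. From dim ker(B − (0)·I) = 2, there are exactly 2 Jordan blocks for λ = 0.
Step 2 — from the minimal polynomial, the factor (x − 0)^2 tells us the largest block for λ = 0 has size 2.
Step 3 — with total size 3, 2 blocks, and largest block 2, the block sizes (in nonincreasing order) are [2, 1].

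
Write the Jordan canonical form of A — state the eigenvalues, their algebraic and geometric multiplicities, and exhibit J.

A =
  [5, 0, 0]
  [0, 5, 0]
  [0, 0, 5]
J_1(5) ⊕ J_1(5) ⊕ J_1(5)

The characteristic polynomial is
  det(x·I − A) = x^3 - 15*x^2 + 75*x - 125 = (x - 5)^3

Eigenvalues and multiplicities (the geometric multiplicity of λ is n − rank(A − λI), which equals the number of Jordan blocks for λ):
  λ = 5: algebraic multiplicity = 3, geometric multiplicity = 3

Determining the block sizes for each eigenvalue:
  λ = 5: gm = am = 3, so every block has size 1 → block sizes [1, 1, 1]

Assembling the blocks gives a Jordan form
J =
  [5, 0, 0]
  [0, 5, 0]
  [0, 0, 5]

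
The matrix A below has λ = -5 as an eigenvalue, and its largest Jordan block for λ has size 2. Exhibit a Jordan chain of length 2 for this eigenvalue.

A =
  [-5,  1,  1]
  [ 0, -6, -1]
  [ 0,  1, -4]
A Jordan chain for λ = -5 of length 2:
v_1 = (1, -1, 1)ᵀ
v_2 = (0, 1, 0)ᵀ

Let N = A − (-5)·I. We want v_2 with N^2 v_2 = 0 but N^1 v_2 ≠ 0; then v_{j-1} := N · v_j for j = 2, …, 2.

Pick v_2 = (0, 1, 0)ᵀ.
Then v_1 = N · v_2 = (1, -1, 1)ᵀ.

Sanity check: (A − (-5)·I) v_1 = (0, 0, 0)ᵀ = 0. ✓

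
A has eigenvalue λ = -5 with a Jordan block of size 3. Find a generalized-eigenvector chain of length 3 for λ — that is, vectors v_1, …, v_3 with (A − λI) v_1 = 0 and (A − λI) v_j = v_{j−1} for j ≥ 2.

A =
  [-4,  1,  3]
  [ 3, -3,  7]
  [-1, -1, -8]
A Jordan chain for λ = -5 of length 3:
v_1 = (1, 2, -1)ᵀ
v_2 = (1, 3, -1)ᵀ
v_3 = (1, 0, 0)ᵀ

Let N = A − (-5)·I. We want v_3 with N^3 v_3 = 0 but N^2 v_3 ≠ 0; then v_{j-1} := N · v_j for j = 3, …, 2.

Pick v_3 = (1, 0, 0)ᵀ.
Then v_2 = N · v_3 = (1, 3, -1)ᵀ.
Then v_1 = N · v_2 = (1, 2, -1)ᵀ.

Sanity check: (A − (-5)·I) v_1 = (0, 0, 0)ᵀ = 0. ✓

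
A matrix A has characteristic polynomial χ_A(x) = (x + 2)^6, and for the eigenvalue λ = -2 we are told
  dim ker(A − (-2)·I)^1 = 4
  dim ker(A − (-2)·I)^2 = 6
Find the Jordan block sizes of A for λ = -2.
Block sizes for λ = -2: [2, 2, 1, 1]

From the dimensions of kernels of powers, the number of Jordan blocks of size at least j is d_j − d_{j−1} where d_j = dim ker(N^j) (with d_0 = 0). Computing the differences gives [4, 2].
The number of blocks of size exactly k is (#blocks of size ≥ k) − (#blocks of size ≥ k + 1), so the partition is: 2 block(s) of size 1, 2 block(s) of size 2.
In nonincreasing order the block sizes are [2, 2, 1, 1].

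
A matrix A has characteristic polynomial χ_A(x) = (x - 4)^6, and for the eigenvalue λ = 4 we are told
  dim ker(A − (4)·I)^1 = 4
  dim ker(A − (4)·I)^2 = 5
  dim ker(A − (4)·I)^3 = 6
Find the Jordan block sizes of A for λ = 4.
Block sizes for λ = 4: [3, 1, 1, 1]

From the dimensions of kernels of powers, the number of Jordan blocks of size at least j is d_j − d_{j−1} where d_j = dim ker(N^j) (with d_0 = 0). Computing the differences gives [4, 1, 1].
The number of blocks of size exactly k is (#blocks of size ≥ k) − (#blocks of size ≥ k + 1), so the partition is: 3 block(s) of size 1, 1 block(s) of size 3.
In nonincreasing order the block sizes are [3, 1, 1, 1].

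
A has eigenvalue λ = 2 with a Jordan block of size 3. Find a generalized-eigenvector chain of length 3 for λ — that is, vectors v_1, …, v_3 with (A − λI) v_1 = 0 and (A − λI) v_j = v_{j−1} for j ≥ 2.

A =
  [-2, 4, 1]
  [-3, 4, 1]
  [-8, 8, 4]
A Jordan chain for λ = 2 of length 3:
v_1 = (-4, -2, -8)ᵀ
v_2 = (-4, -3, -8)ᵀ
v_3 = (1, 0, 0)ᵀ

Let N = A − (2)·I. We want v_3 with N^3 v_3 = 0 but N^2 v_3 ≠ 0; then v_{j-1} := N · v_j for j = 3, …, 2.

Pick v_3 = (1, 0, 0)ᵀ.
Then v_2 = N · v_3 = (-4, -3, -8)ᵀ.
Then v_1 = N · v_2 = (-4, -2, -8)ᵀ.

Sanity check: (A − (2)·I) v_1 = (0, 0, 0)ᵀ = 0. ✓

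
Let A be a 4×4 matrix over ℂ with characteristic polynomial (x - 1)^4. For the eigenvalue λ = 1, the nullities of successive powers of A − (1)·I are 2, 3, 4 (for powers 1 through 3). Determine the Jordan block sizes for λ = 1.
Block sizes for λ = 1: [3, 1]

From the dimensions of kernels of powers, the number of Jordan blocks of size at least j is d_j − d_{j−1} where d_j = dim ker(N^j) (with d_0 = 0). Computing the differences gives [2, 1, 1].
The number of blocks of size exactly k is (#blocks of size ≥ k) − (#blocks of size ≥ k + 1), so the partition is: 1 block(s) of size 1, 1 block(s) of size 3.
In nonincreasing order the block sizes are [3, 1].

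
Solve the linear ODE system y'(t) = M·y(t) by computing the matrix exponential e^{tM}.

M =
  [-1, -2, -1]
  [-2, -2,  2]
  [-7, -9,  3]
e^{tM} =
  [6*t^2 - t + 1, 15*t^2/2 - 2*t, -3*t^2 - t]
  [-4*t^2 - 2*t, -5*t^2 - 2*t + 1, 2*t^2 + 2*t]
  [2*t^2 - 7*t, 5*t^2/2 - 9*t, -t^2 + 3*t + 1]

Strategy: write M = P · J · P⁻¹ where J is a Jordan canonical form, so e^{tM} = P · e^{tJ} · P⁻¹, and e^{tJ} can be computed block-by-block.

M has Jordan form
J =
  [0, 1, 0]
  [0, 0, 1]
  [0, 0, 0]
(up to reordering of blocks).

Per-block formulas:
  For a 3×3 Jordan block J_3(0): exp(t · J_3(0)) = e^(0t)·(I + t·N + (t^2/2)·N^2), where N is the 3×3 nilpotent shift.

After assembling e^{tJ} and conjugating by P, we get:

e^{tM} =
  [6*t^2 - t + 1, 15*t^2/2 - 2*t, -3*t^2 - t]
  [-4*t^2 - 2*t, -5*t^2 - 2*t + 1, 2*t^2 + 2*t]
  [2*t^2 - 7*t, 5*t^2/2 - 9*t, -t^2 + 3*t + 1]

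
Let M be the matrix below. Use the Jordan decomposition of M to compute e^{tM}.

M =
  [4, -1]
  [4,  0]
e^{tM} =
  [2*t*exp(2*t) + exp(2*t), -t*exp(2*t)]
  [4*t*exp(2*t), -2*t*exp(2*t) + exp(2*t)]

Strategy: write M = P · J · P⁻¹ where J is a Jordan canonical form, so e^{tM} = P · e^{tJ} · P⁻¹, and e^{tJ} can be computed block-by-block.

M has Jordan form
J =
  [2, 1]
  [0, 2]
(up to reordering of blocks).

Per-block formulas:
  For a 2×2 Jordan block J_2(2): exp(t · J_2(2)) = e^(2t)·(I + t·N), where N is the 2×2 nilpotent shift.

After assembling e^{tJ} and conjugating by P, we get:

e^{tM} =
  [2*t*exp(2*t) + exp(2*t), -t*exp(2*t)]
  [4*t*exp(2*t), -2*t*exp(2*t) + exp(2*t)]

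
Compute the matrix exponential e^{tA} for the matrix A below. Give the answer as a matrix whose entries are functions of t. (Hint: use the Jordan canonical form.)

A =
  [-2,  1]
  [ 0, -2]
e^{tA} =
  [exp(-2*t), t*exp(-2*t)]
  [0, exp(-2*t)]

Strategy: write A = P · J · P⁻¹ where J is a Jordan canonical form, so e^{tA} = P · e^{tJ} · P⁻¹, and e^{tJ} can be computed block-by-block.

A has Jordan form
J =
  [-2,  1]
  [ 0, -2]
(up to reordering of blocks).

Per-block formulas:
  For a 2×2 Jordan block J_2(-2): exp(t · J_2(-2)) = e^(-2t)·(I + t·N), where N is the 2×2 nilpotent shift.

After assembling e^{tJ} and conjugating by P, we get:

e^{tA} =
  [exp(-2*t), t*exp(-2*t)]
  [0, exp(-2*t)]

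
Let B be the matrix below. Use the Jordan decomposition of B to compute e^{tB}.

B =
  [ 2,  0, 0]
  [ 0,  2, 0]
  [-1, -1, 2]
e^{tB} =
  [exp(2*t), 0, 0]
  [0, exp(2*t), 0]
  [-t*exp(2*t), -t*exp(2*t), exp(2*t)]

Strategy: write B = P · J · P⁻¹ where J is a Jordan canonical form, so e^{tB} = P · e^{tJ} · P⁻¹, and e^{tJ} can be computed block-by-block.

B has Jordan form
J =
  [2, 1, 0]
  [0, 2, 0]
  [0, 0, 2]
(up to reordering of blocks).

Per-block formulas:
  For a 2×2 Jordan block J_2(2): exp(t · J_2(2)) = e^(2t)·(I + t·N), where N is the 2×2 nilpotent shift.
  For a 1×1 block at λ = 2: exp(t · [2]) = [e^(2t)].

After assembling e^{tJ} and conjugating by P, we get:

e^{tB} =
  [exp(2*t), 0, 0]
  [0, exp(2*t), 0]
  [-t*exp(2*t), -t*exp(2*t), exp(2*t)]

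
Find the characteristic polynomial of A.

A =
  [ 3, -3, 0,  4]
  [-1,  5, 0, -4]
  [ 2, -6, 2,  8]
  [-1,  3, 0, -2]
x^4 - 8*x^3 + 24*x^2 - 32*x + 16

Expanding det(x·I − A) (e.g. by cofactor expansion or by noting that A is similar to its Jordan form J, which has the same characteristic polynomial as A) gives
  χ_A(x) = x^4 - 8*x^3 + 24*x^2 - 32*x + 16
which factors as (x - 2)^4. The eigenvalues (with algebraic multiplicities) are λ = 2 with multiplicity 4.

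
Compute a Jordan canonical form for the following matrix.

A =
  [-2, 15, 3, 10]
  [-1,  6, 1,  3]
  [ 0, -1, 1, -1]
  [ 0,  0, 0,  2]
J_1(1) ⊕ J_3(2)

The characteristic polynomial is
  det(x·I − A) = x^4 - 7*x^3 + 18*x^2 - 20*x + 8 = (x - 2)^3*(x - 1)

Eigenvalues and multiplicities (the geometric multiplicity of λ is n − rank(A − λI), which equals the number of Jordan blocks for λ):
  λ = 1: algebraic multiplicity = 1, geometric multiplicity = 1
  λ = 2: algebraic multiplicity = 3, geometric multiplicity = 1

Determining the block sizes for each eigenvalue:
  λ = 1: one block (gm = 1), so the single block has size am = 1 → block sizes [1]
  λ = 2: one block (gm = 1), so the single block has size am = 3 → block sizes [3]

Assembling the blocks gives a Jordan form
J =
  [1, 0, 0, 0]
  [0, 2, 1, 0]
  [0, 0, 2, 1]
  [0, 0, 0, 2]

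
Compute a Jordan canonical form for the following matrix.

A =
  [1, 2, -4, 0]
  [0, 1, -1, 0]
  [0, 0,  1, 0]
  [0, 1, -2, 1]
J_3(1) ⊕ J_1(1)

The characteristic polynomial is
  det(x·I − A) = x^4 - 4*x^3 + 6*x^2 - 4*x + 1 = (x - 1)^4

Eigenvalues and multiplicities (the geometric multiplicity of λ is n − rank(A − λI), which equals the number of Jordan blocks for λ):
  λ = 1: algebraic multiplicity = 4, geometric multiplicity = 2

Determining the block sizes for each eigenvalue:
  λ = 1: with am = 4 and gm = 2, the partition is not yet determined (e.g. several partitions of 4 into 2 parts exist). Let N = A − (1)·I. Computing rank(N^1) = 2, rank(N^2) = 1, rank(N^3) = 0; the number of blocks of size ≥ j is rank(N^{j−1}) − rank(N^j), giving [2, 1, 1]. So we have 1 block(s) of size 3, 1 block(s) of size 1 → block sizes [3, 1]

Assembling the blocks gives a Jordan form
J =
  [1, 1, 0, 0]
  [0, 1, 1, 0]
  [0, 0, 1, 0]
  [0, 0, 0, 1]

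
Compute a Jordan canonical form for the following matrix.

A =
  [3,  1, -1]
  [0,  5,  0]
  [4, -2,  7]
J_2(5) ⊕ J_1(5)

The characteristic polynomial is
  det(x·I − A) = x^3 - 15*x^2 + 75*x - 125 = (x - 5)^3

Eigenvalues and multiplicities (the geometric multiplicity of λ is n − rank(A − λI), which equals the number of Jordan blocks for λ):
  λ = 5: algebraic multiplicity = 3, geometric multiplicity = 2

Determining the block sizes for each eigenvalue:
  λ = 5: 2 blocks summing to 3 forces exactly one block of size 2 and the rest size 1 → block sizes [2, 1]

Assembling the blocks gives a Jordan form
J =
  [5, 1, 0]
  [0, 5, 0]
  [0, 0, 5]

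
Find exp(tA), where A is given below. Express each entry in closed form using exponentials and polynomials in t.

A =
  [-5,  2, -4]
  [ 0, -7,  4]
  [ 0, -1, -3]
e^{tA} =
  [exp(-5*t), 2*t*exp(-5*t), -4*t*exp(-5*t)]
  [0, -2*t*exp(-5*t) + exp(-5*t), 4*t*exp(-5*t)]
  [0, -t*exp(-5*t), 2*t*exp(-5*t) + exp(-5*t)]

Strategy: write A = P · J · P⁻¹ where J is a Jordan canonical form, so e^{tA} = P · e^{tJ} · P⁻¹, and e^{tJ} can be computed block-by-block.

A has Jordan form
J =
  [-5,  1,  0]
  [ 0, -5,  0]
  [ 0,  0, -5]
(up to reordering of blocks).

Per-block formulas:
  For a 1×1 block at λ = -5: exp(t · [-5]) = [e^(-5t)].
  For a 2×2 Jordan block J_2(-5): exp(t · J_2(-5)) = e^(-5t)·(I + t·N), where N is the 2×2 nilpotent shift.

After assembling e^{tJ} and conjugating by P, we get:

e^{tA} =
  [exp(-5*t), 2*t*exp(-5*t), -4*t*exp(-5*t)]
  [0, -2*t*exp(-5*t) + exp(-5*t), 4*t*exp(-5*t)]
  [0, -t*exp(-5*t), 2*t*exp(-5*t) + exp(-5*t)]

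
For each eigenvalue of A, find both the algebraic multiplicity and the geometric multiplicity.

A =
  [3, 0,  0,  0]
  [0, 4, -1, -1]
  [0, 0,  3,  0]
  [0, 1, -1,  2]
λ = 3: alg = 4, geom = 3

Step 1 — factor the characteristic polynomial to read off the algebraic multiplicities:
  χ_A(x) = (x - 3)^4

Step 2 — compute geometric multiplicities via the rank-nullity identity g(λ) = n − rank(A − λI):
  rank(A − (3)·I) = 1, so dim ker(A − (3)·I) = n − 1 = 3

Summary:
  λ = 3: algebraic multiplicity = 4, geometric multiplicity = 3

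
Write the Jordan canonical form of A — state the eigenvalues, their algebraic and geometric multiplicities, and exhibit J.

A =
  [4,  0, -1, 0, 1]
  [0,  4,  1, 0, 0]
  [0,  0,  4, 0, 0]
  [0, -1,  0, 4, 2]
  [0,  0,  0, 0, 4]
J_3(4) ⊕ J_2(4)

The characteristic polynomial is
  det(x·I − A) = x^5 - 20*x^4 + 160*x^3 - 640*x^2 + 1280*x - 1024 = (x - 4)^5

Eigenvalues and multiplicities (the geometric multiplicity of λ is n − rank(A − λI), which equals the number of Jordan blocks for λ):
  λ = 4: algebraic multiplicity = 5, geometric multiplicity = 2

Determining the block sizes for each eigenvalue:
  λ = 4: with am = 5 and gm = 2, the partition is not yet determined (e.g. several partitions of 5 into 2 parts exist). Let N = A − (4)·I. Computing rank(N^1) = 3, rank(N^2) = 1, rank(N^3) = 0; the number of blocks of size ≥ j is rank(N^{j−1}) − rank(N^j), giving [2, 2, 1]. So we have 1 block(s) of size 3, 1 block(s) of size 2 → block sizes [3, 2]

Assembling the blocks gives a Jordan form
J =
  [4, 1, 0, 0, 0]
  [0, 4, 1, 0, 0]
  [0, 0, 4, 0, 0]
  [0, 0, 0, 4, 1]
  [0, 0, 0, 0, 4]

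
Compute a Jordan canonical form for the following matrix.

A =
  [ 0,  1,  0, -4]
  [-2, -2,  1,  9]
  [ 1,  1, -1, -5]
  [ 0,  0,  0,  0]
J_3(-1) ⊕ J_1(0)

The characteristic polynomial is
  det(x·I − A) = x^4 + 3*x^3 + 3*x^2 + x = x*(x + 1)^3

Eigenvalues and multiplicities (the geometric multiplicity of λ is n − rank(A − λI), which equals the number of Jordan blocks for λ):
  λ = -1: algebraic multiplicity = 3, geometric multiplicity = 1
  λ = 0: algebraic multiplicity = 1, geometric multiplicity = 1

Determining the block sizes for each eigenvalue:
  λ = -1: one block (gm = 1), so the single block has size am = 3 → block sizes [3]
  λ = 0: one block (gm = 1), so the single block has size am = 1 → block sizes [1]

Assembling the blocks gives a Jordan form
J =
  [-1,  1,  0, 0]
  [ 0, -1,  1, 0]
  [ 0,  0, -1, 0]
  [ 0,  0,  0, 0]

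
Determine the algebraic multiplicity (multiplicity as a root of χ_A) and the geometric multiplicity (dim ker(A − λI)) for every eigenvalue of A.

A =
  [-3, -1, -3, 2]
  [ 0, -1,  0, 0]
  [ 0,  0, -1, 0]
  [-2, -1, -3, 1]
λ = -1: alg = 4, geom = 3

Step 1 — factor the characteristic polynomial to read off the algebraic multiplicities:
  χ_A(x) = (x + 1)^4

Step 2 — compute geometric multiplicities via the rank-nullity identity g(λ) = n − rank(A − λI):
  rank(A − (-1)·I) = 1, so dim ker(A − (-1)·I) = n − 1 = 3

Summary:
  λ = -1: algebraic multiplicity = 4, geometric multiplicity = 3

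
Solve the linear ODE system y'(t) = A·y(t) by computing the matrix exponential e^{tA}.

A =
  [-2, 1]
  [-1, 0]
e^{tA} =
  [-t*exp(-t) + exp(-t), t*exp(-t)]
  [-t*exp(-t), t*exp(-t) + exp(-t)]

Strategy: write A = P · J · P⁻¹ where J is a Jordan canonical form, so e^{tA} = P · e^{tJ} · P⁻¹, and e^{tJ} can be computed block-by-block.

A has Jordan form
J =
  [-1,  1]
  [ 0, -1]
(up to reordering of blocks).

Per-block formulas:
  For a 2×2 Jordan block J_2(-1): exp(t · J_2(-1)) = e^(-1t)·(I + t·N), where N is the 2×2 nilpotent shift.

After assembling e^{tJ} and conjugating by P, we get:

e^{tA} =
  [-t*exp(-t) + exp(-t), t*exp(-t)]
  [-t*exp(-t), t*exp(-t) + exp(-t)]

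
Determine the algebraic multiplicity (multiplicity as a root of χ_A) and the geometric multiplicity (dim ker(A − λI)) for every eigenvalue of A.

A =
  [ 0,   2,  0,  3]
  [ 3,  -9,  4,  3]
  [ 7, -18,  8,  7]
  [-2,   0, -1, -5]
λ = -3: alg = 1, geom = 1; λ = -1: alg = 3, geom = 1

Step 1 — factor the characteristic polynomial to read off the algebraic multiplicities:
  χ_A(x) = (x + 1)^3*(x + 3)

Step 2 — compute geometric multiplicities via the rank-nullity identity g(λ) = n − rank(A − λI):
  rank(A − (-3)·I) = 3, so dim ker(A − (-3)·I) = n − 3 = 1
  rank(A − (-1)·I) = 3, so dim ker(A − (-1)·I) = n − 3 = 1

Summary:
  λ = -3: algebraic multiplicity = 1, geometric multiplicity = 1
  λ = -1: algebraic multiplicity = 3, geometric multiplicity = 1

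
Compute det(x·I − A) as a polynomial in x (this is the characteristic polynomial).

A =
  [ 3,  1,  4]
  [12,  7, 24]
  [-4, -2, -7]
x^3 - 3*x^2 + 3*x - 1

Expanding det(x·I − A) (e.g. by cofactor expansion or by noting that A is similar to its Jordan form J, which has the same characteristic polynomial as A) gives
  χ_A(x) = x^3 - 3*x^2 + 3*x - 1
which factors as (x - 1)^3. The eigenvalues (with algebraic multiplicities) are λ = 1 with multiplicity 3.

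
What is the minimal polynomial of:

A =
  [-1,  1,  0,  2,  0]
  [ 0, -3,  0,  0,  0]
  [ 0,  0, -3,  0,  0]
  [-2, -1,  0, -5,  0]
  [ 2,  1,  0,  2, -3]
x^2 + 6*x + 9

The characteristic polynomial is χ_A(x) = (x + 3)^5, so the eigenvalues are known. The minimal polynomial is
  m_A(x) = Π_λ (x − λ)^{k_λ}
where k_λ is the size of the *largest* Jordan block for λ (equivalently, the smallest k with (A − λI)^k v = 0 for every generalised eigenvector v of λ).

  λ = -3: largest Jordan block has size 2, contributing (x + 3)^2

So m_A(x) = (x + 3)^2 = x^2 + 6*x + 9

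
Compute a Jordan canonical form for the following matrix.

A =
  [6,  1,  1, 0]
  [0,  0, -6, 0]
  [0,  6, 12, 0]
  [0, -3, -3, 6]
J_2(6) ⊕ J_1(6) ⊕ J_1(6)

The characteristic polynomial is
  det(x·I − A) = x^4 - 24*x^3 + 216*x^2 - 864*x + 1296 = (x - 6)^4

Eigenvalues and multiplicities (the geometric multiplicity of λ is n − rank(A − λI), which equals the number of Jordan blocks for λ):
  λ = 6: algebraic multiplicity = 4, geometric multiplicity = 3

Determining the block sizes for each eigenvalue:
  λ = 6: 3 blocks summing to 4 forces exactly one block of size 2 and the rest size 1 → block sizes [2, 1, 1]

Assembling the blocks gives a Jordan form
J =
  [6, 1, 0, 0]
  [0, 6, 0, 0]
  [0, 0, 6, 0]
  [0, 0, 0, 6]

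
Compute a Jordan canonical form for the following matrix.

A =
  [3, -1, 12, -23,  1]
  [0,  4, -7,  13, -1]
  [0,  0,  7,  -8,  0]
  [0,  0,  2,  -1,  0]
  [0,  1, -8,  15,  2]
J_3(3) ⊕ J_1(3) ⊕ J_1(3)

The characteristic polynomial is
  det(x·I − A) = x^5 - 15*x^4 + 90*x^3 - 270*x^2 + 405*x - 243 = (x - 3)^5

Eigenvalues and multiplicities (the geometric multiplicity of λ is n − rank(A − λI), which equals the number of Jordan blocks for λ):
  λ = 3: algebraic multiplicity = 5, geometric multiplicity = 3

Determining the block sizes for each eigenvalue:
  λ = 3: with am = 5 and gm = 3, the partition is not yet determined (e.g. several partitions of 5 into 3 parts exist). Let N = A − (3)·I. Computing rank(N^1) = 2, rank(N^2) = 1, rank(N^3) = 0; the number of blocks of size ≥ j is rank(N^{j−1}) − rank(N^j), giving [3, 1, 1]. So we have 1 block(s) of size 3, 2 block(s) of size 1 → block sizes [3, 1, 1]

Assembling the blocks gives a Jordan form
J =
  [3, 1, 0, 0, 0]
  [0, 3, 1, 0, 0]
  [0, 0, 3, 0, 0]
  [0, 0, 0, 3, 0]
  [0, 0, 0, 0, 3]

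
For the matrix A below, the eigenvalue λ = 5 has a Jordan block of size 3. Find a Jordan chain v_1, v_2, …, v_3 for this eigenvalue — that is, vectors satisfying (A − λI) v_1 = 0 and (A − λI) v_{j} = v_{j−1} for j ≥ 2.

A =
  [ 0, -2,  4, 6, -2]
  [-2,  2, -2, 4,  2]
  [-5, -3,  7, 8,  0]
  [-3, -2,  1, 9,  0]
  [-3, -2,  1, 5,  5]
A Jordan chain for λ = 5 of length 3:
v_1 = (-2, 2, -2, 0, -1)ᵀ
v_2 = (-2, 0, -2, -1, -1)ᵀ
v_3 = (2, -2, 1, 0, 0)ᵀ

Let N = A − (5)·I. We want v_3 with N^3 v_3 = 0 but N^2 v_3 ≠ 0; then v_{j-1} := N · v_j for j = 3, …, 2.

Pick v_3 = (2, -2, 1, 0, 0)ᵀ.
Then v_2 = N · v_3 = (-2, 0, -2, -1, -1)ᵀ.
Then v_1 = N · v_2 = (-2, 2, -2, 0, -1)ᵀ.

Sanity check: (A − (5)·I) v_1 = (0, 0, 0, 0, 0)ᵀ = 0. ✓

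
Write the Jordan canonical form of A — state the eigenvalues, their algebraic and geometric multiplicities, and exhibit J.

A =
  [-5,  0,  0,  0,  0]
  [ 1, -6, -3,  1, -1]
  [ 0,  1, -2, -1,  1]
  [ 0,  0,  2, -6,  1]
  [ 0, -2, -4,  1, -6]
J_3(-5) ⊕ J_2(-5)

The characteristic polynomial is
  det(x·I − A) = x^5 + 25*x^4 + 250*x^3 + 1250*x^2 + 3125*x + 3125 = (x + 5)^5

Eigenvalues and multiplicities (the geometric multiplicity of λ is n − rank(A − λI), which equals the number of Jordan blocks for λ):
  λ = -5: algebraic multiplicity = 5, geometric multiplicity = 2

Determining the block sizes for each eigenvalue:
  λ = -5: with am = 5 and gm = 2, the partition is not yet determined (e.g. several partitions of 5 into 2 parts exist). Let N = A − (-5)·I. Computing rank(N^1) = 3, rank(N^2) = 1, rank(N^3) = 0; the number of blocks of size ≥ j is rank(N^{j−1}) − rank(N^j), giving [2, 2, 1]. So we have 1 block(s) of size 3, 1 block(s) of size 2 → block sizes [3, 2]

Assembling the blocks gives a Jordan form
J =
  [-5,  1,  0,  0,  0]
  [ 0, -5,  1,  0,  0]
  [ 0,  0, -5,  0,  0]
  [ 0,  0,  0, -5,  1]
  [ 0,  0,  0,  0, -5]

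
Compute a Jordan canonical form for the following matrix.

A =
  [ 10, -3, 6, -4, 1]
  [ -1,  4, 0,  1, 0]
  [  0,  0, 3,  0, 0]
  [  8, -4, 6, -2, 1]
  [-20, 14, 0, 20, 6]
J_2(3) ⊕ J_1(3) ⊕ J_2(6)

The characteristic polynomial is
  det(x·I − A) = x^5 - 21*x^4 + 171*x^3 - 675*x^2 + 1296*x - 972 = (x - 6)^2*(x - 3)^3

Eigenvalues and multiplicities (the geometric multiplicity of λ is n − rank(A − λI), which equals the number of Jordan blocks for λ):
  λ = 3: algebraic multiplicity = 3, geometric multiplicity = 2
  λ = 6: algebraic multiplicity = 2, geometric multiplicity = 1

Determining the block sizes for each eigenvalue:
  λ = 3: 2 blocks summing to 3 forces exactly one block of size 2 and the rest size 1 → block sizes [2, 1]
  λ = 6: one block (gm = 1), so the single block has size am = 2 → block sizes [2]

Assembling the blocks gives a Jordan form
J =
  [3, 1, 0, 0, 0]
  [0, 3, 0, 0, 0]
  [0, 0, 3, 0, 0]
  [0, 0, 0, 6, 1]
  [0, 0, 0, 0, 6]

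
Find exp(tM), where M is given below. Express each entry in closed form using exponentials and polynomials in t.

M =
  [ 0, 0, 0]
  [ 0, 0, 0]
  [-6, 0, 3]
e^{tM} =
  [1, 0, 0]
  [0, 1, 0]
  [2 - 2*exp(3*t), 0, exp(3*t)]

Strategy: write M = P · J · P⁻¹ where J is a Jordan canonical form, so e^{tM} = P · e^{tJ} · P⁻¹, and e^{tJ} can be computed block-by-block.

M has Jordan form
J =
  [0, 0, 0]
  [0, 0, 0]
  [0, 0, 3]
(up to reordering of blocks).

Per-block formulas:
  For a 1×1 block at λ = 0: exp(t · [0]) = [e^(0t)].
  For a 1×1 block at λ = 3: exp(t · [3]) = [e^(3t)].

After assembling e^{tJ} and conjugating by P, we get:

e^{tM} =
  [1, 0, 0]
  [0, 1, 0]
  [2 - 2*exp(3*t), 0, exp(3*t)]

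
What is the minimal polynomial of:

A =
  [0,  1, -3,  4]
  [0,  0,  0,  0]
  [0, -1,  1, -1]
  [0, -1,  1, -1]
x^3

The characteristic polynomial is χ_A(x) = x^4, so the eigenvalues are known. The minimal polynomial is
  m_A(x) = Π_λ (x − λ)^{k_λ}
where k_λ is the size of the *largest* Jordan block for λ (equivalently, the smallest k with (A − λI)^k v = 0 for every generalised eigenvector v of λ).

  λ = 0: largest Jordan block has size 3, contributing (x − 0)^3

So m_A(x) = x^3 = x^3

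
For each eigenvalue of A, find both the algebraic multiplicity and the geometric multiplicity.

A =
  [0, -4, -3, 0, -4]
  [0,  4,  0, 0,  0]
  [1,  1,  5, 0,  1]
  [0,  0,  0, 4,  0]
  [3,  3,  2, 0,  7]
λ = 4: alg = 5, geom = 3

Step 1 — factor the characteristic polynomial to read off the algebraic multiplicities:
  χ_A(x) = (x - 4)^5

Step 2 — compute geometric multiplicities via the rank-nullity identity g(λ) = n − rank(A − λI):
  rank(A − (4)·I) = 2, so dim ker(A − (4)·I) = n − 2 = 3

Summary:
  λ = 4: algebraic multiplicity = 5, geometric multiplicity = 3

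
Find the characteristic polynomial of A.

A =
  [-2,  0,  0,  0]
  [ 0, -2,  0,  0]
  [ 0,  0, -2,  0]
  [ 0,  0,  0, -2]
x^4 + 8*x^3 + 24*x^2 + 32*x + 16

Expanding det(x·I − A) (e.g. by cofactor expansion or by noting that A is similar to its Jordan form J, which has the same characteristic polynomial as A) gives
  χ_A(x) = x^4 + 8*x^3 + 24*x^2 + 32*x + 16
which factors as (x + 2)^4. The eigenvalues (with algebraic multiplicities) are λ = -2 with multiplicity 4.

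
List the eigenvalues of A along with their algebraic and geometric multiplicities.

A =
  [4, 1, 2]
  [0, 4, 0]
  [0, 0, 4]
λ = 4: alg = 3, geom = 2

Step 1 — factor the characteristic polynomial to read off the algebraic multiplicities:
  χ_A(x) = (x - 4)^3

Step 2 — compute geometric multiplicities via the rank-nullity identity g(λ) = n − rank(A − λI):
  rank(A − (4)·I) = 1, so dim ker(A − (4)·I) = n − 1 = 2

Summary:
  λ = 4: algebraic multiplicity = 3, geometric multiplicity = 2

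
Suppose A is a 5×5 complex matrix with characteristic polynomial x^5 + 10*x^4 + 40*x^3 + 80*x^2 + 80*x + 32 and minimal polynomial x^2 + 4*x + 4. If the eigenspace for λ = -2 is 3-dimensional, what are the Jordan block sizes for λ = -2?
Block sizes for λ = -2: [2, 2, 1]

Step 1 — from the characteristic polynomial, algebraic multiplicity of λ = -2 is 5. From dim ker(A − (-2)·I) = 3, there are exactly 3 Jordan blocks for λ = -2.
Step 2 — from the minimal polynomial, the factor (x + 2)^2 tells us the largest block for λ = -2 has size 2.
Step 3 — with total size 5, 3 blocks, and largest block 2, the block sizes (in nonincreasing order) are [2, 2, 1].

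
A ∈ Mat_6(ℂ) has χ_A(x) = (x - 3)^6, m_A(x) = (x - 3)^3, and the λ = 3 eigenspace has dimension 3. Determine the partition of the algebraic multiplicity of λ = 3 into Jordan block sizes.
Block sizes for λ = 3: [3, 2, 1]

Step 1 — from the characteristic polynomial, algebraic multiplicity of λ = 3 is 6. From dim ker(A − (3)·I) = 3, there are exactly 3 Jordan blocks for λ = 3.
Step 2 — from the minimal polynomial, the factor (x − 3)^3 tells us the largest block for λ = 3 has size 3.
Step 3 — with total size 6, 3 blocks, and largest block 3, the block sizes (in nonincreasing order) are [3, 2, 1].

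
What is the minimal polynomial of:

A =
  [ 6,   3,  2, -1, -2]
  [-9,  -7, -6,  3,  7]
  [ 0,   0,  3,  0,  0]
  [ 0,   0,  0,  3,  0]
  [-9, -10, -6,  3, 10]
x^3 - 9*x^2 + 27*x - 27

The characteristic polynomial is χ_A(x) = (x - 3)^5, so the eigenvalues are known. The minimal polynomial is
  m_A(x) = Π_λ (x − λ)^{k_λ}
where k_λ is the size of the *largest* Jordan block for λ (equivalently, the smallest k with (A − λI)^k v = 0 for every generalised eigenvector v of λ).

  λ = 3: largest Jordan block has size 3, contributing (x − 3)^3

So m_A(x) = (x - 3)^3 = x^3 - 9*x^2 + 27*x - 27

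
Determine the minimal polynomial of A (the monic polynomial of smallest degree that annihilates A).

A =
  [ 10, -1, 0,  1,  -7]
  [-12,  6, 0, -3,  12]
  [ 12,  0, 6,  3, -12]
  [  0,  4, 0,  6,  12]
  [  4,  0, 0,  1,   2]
x^2 - 12*x + 36

The characteristic polynomial is χ_A(x) = (x - 6)^5, so the eigenvalues are known. The minimal polynomial is
  m_A(x) = Π_λ (x − λ)^{k_λ}
where k_λ is the size of the *largest* Jordan block for λ (equivalently, the smallest k with (A − λI)^k v = 0 for every generalised eigenvector v of λ).

  λ = 6: largest Jordan block has size 2, contributing (x − 6)^2

So m_A(x) = (x - 6)^2 = x^2 - 12*x + 36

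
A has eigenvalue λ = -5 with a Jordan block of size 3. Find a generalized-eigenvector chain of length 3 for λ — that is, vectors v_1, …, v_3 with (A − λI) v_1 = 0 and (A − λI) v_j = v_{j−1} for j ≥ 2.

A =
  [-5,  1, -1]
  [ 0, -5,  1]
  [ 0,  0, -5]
A Jordan chain for λ = -5 of length 3:
v_1 = (1, 0, 0)ᵀ
v_2 = (-1, 1, 0)ᵀ
v_3 = (0, 0, 1)ᵀ

Let N = A − (-5)·I. We want v_3 with N^3 v_3 = 0 but N^2 v_3 ≠ 0; then v_{j-1} := N · v_j for j = 3, …, 2.

Pick v_3 = (0, 0, 1)ᵀ.
Then v_2 = N · v_3 = (-1, 1, 0)ᵀ.
Then v_1 = N · v_2 = (1, 0, 0)ᵀ.

Sanity check: (A − (-5)·I) v_1 = (0, 0, 0)ᵀ = 0. ✓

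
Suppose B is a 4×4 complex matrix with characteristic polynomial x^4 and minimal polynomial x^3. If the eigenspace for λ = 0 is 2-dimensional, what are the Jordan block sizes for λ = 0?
Block sizes for λ = 0: [3, 1]

Step 1 — from the characteristic polynomial, algebraic multiplicity of λ = 0 is 4. From dim ker(B − (0)·I) = 2, there are exactly 2 Jordan blocks for λ = 0.
Step 2 — from the minimal polynomial, the factor (x − 0)^3 tells us the largest block for λ = 0 has size 3.
Step 3 — with total size 4, 2 blocks, and largest block 3, the block sizes (in nonincreasing order) are [3, 1].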